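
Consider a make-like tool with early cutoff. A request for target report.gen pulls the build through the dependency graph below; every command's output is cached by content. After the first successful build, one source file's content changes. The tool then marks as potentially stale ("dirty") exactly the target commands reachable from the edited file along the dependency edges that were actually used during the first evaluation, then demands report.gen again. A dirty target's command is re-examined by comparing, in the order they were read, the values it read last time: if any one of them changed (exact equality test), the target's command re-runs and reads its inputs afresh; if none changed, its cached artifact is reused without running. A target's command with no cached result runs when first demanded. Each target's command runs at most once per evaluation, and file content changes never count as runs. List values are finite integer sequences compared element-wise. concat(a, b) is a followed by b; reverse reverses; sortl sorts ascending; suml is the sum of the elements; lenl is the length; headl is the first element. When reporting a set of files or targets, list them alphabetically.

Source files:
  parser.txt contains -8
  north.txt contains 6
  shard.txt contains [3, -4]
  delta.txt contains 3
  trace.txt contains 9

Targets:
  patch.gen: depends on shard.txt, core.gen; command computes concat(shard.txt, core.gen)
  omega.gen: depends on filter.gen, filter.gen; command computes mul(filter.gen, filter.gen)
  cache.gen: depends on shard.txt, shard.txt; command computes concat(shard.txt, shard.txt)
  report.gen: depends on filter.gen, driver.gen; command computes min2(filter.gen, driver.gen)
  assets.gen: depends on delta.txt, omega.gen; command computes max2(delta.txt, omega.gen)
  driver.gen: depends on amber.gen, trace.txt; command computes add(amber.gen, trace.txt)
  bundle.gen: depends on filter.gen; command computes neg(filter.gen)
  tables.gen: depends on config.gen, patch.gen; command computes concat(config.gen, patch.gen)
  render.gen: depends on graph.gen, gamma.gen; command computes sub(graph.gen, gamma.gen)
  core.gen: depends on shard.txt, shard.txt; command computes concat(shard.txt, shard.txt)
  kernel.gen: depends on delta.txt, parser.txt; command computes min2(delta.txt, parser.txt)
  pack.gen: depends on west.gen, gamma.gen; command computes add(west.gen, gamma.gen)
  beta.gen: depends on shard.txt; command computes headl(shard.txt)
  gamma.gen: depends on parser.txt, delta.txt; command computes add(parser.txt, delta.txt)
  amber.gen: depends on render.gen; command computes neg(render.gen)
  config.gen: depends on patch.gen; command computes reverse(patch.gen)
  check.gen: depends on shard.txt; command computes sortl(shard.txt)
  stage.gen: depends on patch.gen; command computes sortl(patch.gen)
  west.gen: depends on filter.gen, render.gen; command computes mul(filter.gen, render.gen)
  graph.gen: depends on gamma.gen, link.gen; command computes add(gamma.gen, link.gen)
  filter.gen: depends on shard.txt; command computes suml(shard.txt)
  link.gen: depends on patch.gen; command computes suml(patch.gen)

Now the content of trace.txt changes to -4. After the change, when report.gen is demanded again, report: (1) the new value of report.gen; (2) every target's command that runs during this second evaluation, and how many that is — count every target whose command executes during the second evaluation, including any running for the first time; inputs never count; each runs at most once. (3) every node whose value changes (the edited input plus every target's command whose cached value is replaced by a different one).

First demand of the output computes:
  core.gen = concat([3, -4], [3, -4]) = [3, -4, 3, -4]
  filter.gen = suml([3, -4]) = -1
  gamma.gen = add(-8, 3) = -5
  patch.gen = concat([3, -4], [3, -4, 3, -4]) = [3, -4, 3, -4, 3, -4]
  link.gen = suml([3, -4, 3, -4, 3, -4]) = -3
  graph.gen = add(-5, -3) = -8
  render.gen = sub(-8, -5) = -3
  amber.gen = neg(-3) = 3
  driver.gen = add(3, 9) = 12
  report.gen = min2(-1, 12) = -1

After the edit, cleaning proceeds:
  driver.gen: a read changed (trace.txt 9->-4) — executes, giving -1.
  report.gen: a read changed (driver.gen 12->-1) — executes, giving -1 — identical to its old value.

Demanding report.gen again yields -1.
2 target commands run: driver.gen, report.gen.
The nodes whose values change: driver.gen, trace.txt.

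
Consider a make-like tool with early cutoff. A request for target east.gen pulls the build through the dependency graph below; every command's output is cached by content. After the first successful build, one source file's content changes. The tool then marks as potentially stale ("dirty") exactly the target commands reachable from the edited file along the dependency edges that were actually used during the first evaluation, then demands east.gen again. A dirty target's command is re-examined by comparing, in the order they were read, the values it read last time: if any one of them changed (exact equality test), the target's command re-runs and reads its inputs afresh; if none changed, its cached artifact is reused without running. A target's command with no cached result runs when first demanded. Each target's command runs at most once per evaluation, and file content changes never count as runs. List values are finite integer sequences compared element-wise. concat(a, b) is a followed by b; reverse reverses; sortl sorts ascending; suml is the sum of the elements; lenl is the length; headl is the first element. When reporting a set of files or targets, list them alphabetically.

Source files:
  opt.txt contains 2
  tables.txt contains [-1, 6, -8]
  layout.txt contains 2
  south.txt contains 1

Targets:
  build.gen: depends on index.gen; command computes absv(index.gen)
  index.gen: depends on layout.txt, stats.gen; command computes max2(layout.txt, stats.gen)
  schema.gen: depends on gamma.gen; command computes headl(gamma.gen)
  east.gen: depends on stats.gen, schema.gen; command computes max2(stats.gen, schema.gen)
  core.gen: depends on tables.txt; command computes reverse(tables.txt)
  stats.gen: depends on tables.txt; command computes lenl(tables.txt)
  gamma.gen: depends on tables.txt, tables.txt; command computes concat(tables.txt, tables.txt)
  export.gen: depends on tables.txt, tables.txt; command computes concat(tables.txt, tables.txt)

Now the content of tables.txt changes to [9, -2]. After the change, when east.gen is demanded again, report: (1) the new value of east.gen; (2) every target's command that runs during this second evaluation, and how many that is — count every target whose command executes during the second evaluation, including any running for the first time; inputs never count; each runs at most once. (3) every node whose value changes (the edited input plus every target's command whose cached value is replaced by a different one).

First demand of the output computes:
  gamma.gen = concat([-1, 6, -8], [-1, 6, -8]) = [-1, 6, -8, -1, 6, -8]
  schema.gen = headl([-1, 6, -8, -1, 6, -8]) = -1
  stats.gen = lenl([-1, 6, -8]) = 3
  east.gen = max2(3, -1) = 3

After the edit, cleaning proceeds:
  gamma.gen: a read changed (tables.txt [-1, 6, -8]->[9, -2]; tables.txt [-1, 6, -8]->[9, -2]) — executes, giving [9, -2, 9, -2].
  schema.gen: a read changed (gamma.gen [-1, 6, -8, -1, 6, -8]->[9, -2, 9, -2]) — executes, giving 9.
  stats.gen: a read changed (tables.txt [-1, 6, -8]->[9, -2]) — executes, giving 2.
  east.gen: a read changed (stats.gen 3->2; schema.gen -1->9) — executes, giving 9.

Demanding east.gen again yields 9.
4 target commands run: east.gen, gamma.gen, schema.gen, stats.gen.
The nodes whose values change: east.gen, gamma.gen, schema.gen, stats.gen, tables.txt.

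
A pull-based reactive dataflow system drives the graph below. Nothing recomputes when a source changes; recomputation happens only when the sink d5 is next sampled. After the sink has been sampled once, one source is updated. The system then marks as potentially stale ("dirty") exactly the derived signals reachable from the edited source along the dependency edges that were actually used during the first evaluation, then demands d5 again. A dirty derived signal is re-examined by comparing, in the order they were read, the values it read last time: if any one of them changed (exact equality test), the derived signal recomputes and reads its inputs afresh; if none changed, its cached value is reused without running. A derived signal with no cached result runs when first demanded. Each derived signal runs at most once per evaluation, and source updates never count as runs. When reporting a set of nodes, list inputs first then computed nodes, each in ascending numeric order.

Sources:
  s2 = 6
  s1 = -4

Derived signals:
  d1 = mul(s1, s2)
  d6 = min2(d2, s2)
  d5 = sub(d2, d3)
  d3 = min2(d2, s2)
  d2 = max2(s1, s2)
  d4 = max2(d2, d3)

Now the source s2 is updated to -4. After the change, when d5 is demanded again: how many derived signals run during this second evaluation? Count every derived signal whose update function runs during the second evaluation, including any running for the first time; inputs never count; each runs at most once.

Derived signals that run: d2, d3, d5 — 3 in total.

First evaluation (everything demanded from the output):
  d2 = max2(-4, 6) = 6
  d3 = min2(6, 6) = 6
  d5 = sub(6, 6) = 0

Propagation after the edit:
  d2: runs — s2 6->-4; result -4.
  d3: runs — d2 6->-4; s2 6->-4; result -4.
  d5: runs — d2 6->-4; d3 6->-4; result 0 (same value as before).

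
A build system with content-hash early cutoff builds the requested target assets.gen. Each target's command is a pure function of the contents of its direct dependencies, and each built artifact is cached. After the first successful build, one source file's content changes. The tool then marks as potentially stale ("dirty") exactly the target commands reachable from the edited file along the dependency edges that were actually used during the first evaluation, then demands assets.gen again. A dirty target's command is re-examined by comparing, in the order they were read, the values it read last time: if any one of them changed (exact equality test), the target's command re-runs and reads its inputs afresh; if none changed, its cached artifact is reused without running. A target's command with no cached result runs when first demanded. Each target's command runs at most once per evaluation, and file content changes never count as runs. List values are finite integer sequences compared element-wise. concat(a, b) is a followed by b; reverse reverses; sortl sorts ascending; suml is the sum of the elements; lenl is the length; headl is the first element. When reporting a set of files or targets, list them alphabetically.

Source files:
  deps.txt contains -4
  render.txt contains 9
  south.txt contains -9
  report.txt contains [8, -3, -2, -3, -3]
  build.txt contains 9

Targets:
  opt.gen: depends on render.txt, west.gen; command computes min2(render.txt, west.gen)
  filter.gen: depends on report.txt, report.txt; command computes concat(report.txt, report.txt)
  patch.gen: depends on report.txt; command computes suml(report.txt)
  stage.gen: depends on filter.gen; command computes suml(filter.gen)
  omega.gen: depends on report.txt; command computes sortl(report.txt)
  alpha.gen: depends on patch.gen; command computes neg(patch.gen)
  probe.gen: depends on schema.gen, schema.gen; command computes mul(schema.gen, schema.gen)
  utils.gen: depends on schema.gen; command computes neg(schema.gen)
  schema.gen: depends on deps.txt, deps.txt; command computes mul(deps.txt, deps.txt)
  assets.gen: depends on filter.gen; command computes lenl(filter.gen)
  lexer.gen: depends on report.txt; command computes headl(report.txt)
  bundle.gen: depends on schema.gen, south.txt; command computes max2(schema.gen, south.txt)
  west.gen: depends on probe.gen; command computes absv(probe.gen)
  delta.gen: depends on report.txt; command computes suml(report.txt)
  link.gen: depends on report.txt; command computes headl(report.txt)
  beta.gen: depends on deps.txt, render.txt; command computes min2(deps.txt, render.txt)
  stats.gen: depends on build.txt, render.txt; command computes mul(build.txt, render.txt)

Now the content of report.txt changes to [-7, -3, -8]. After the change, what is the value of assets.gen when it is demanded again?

First evaluation (everything demanded from the output):
  filter.gen = concat([8, -3, -2, -3, -3], [8, -3, -2, -3, -3]) = [8, -3, -2, -3, -3, 8, -3, -2, -3, -3]
  assets.gen = lenl([8, -3, -2, -3, -3, 8, -3, -2, -3, -3]) = 10

Propagation after the edit:
  filter.gen: runs — report.txt [8, -3, -2, -3, -3]->[-7, -3, -8]; report.txt [8, -3, -2, -3, -3]->[-7, -3, -8]; result [-7, -3, -8, -7, -3, -8].
  assets.gen: runs — filter.gen [8, -3, -2, -3, -3, 8, -3, -2, -3, -3]->[-7, -3, -8, -7, -3, -8]; result 6.

New value of assets.gen: 6.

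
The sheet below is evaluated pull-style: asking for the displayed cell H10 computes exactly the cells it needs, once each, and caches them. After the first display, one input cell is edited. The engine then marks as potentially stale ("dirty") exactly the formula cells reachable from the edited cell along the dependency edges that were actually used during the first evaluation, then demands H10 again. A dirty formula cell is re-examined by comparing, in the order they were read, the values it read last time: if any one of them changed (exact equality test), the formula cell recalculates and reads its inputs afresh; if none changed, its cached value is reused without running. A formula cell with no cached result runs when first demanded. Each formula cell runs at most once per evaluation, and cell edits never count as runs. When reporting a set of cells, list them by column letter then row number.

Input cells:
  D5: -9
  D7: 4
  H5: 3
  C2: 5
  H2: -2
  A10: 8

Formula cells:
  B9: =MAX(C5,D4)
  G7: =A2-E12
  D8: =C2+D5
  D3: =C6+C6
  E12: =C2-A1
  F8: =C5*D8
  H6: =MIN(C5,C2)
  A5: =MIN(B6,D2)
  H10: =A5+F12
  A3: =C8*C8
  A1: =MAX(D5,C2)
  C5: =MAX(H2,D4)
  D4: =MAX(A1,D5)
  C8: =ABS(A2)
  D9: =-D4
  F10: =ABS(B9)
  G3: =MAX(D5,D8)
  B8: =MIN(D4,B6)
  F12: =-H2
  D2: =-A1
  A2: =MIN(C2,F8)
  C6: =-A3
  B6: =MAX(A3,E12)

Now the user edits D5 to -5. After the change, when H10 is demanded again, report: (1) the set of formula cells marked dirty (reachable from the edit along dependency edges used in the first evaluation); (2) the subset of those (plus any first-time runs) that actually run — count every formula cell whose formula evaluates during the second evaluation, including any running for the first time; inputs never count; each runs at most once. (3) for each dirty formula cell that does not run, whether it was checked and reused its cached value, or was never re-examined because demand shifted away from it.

First demand of the output computes:
  A1 = MAX(-9, 5) = 5
  D2 = -(5) = -5
  D4 = MAX(5, -9) = 5
  C5 = MAX(-2, 5) = 5
  D8 = 5 + -9 = -4
  E12 = 5 - 5 = 0
  F8 = 5 * -4 = -20
  A2 = MIN(5, -20) = -20
  C8 = ABS(-20) = 20
  A3 = 20 * 20 = 400
  B6 = MAX(400, 0) = 400
  A5 = MIN(400, -5) = -5
  F12 = -(-2) = 2
  H10 = -5 + 2 = -3

After the edit, cleaning proceeds:
  A1: a read changed (D5 -9->-5) — executes, giving 5 — identical to its old value.
  D2: dirty, but its reads are unchanged (A1 unchanged); cached -5 stands.
  D4: a read changed (D5 -9->-5) — executes, giving 5 — identical to its old value.
  C5: dirty, but its reads are unchanged (H2 unchanged, D4 unchanged); cached 5 stands.
  D8: a read changed (D5 -9->-5) — executes, giving 0.
  E12: dirty, but its reads are unchanged (C2 unchanged, A1 unchanged); cached 0 stands.
  F8: a read changed (D8 -4->0) — executes, giving 0.
  A2: a read changed (F8 -20->0) — executes, giving 0.
  C8: a read changed (A2 -20->0) — executes, giving 0.
  A3: a read changed (C8 20->0; C8 20->0) — executes, giving 0.
  B6: a read changed (A3 400->0) — executes, giving 0.
  A5: a read changed (B6 400->0) — executes, giving -5 — identical to its old value.
  H10: dirty, but its reads are unchanged (A5 unchanged, F12 unchanged); cached -3 stands.

Note where the cutoff bites: C5 is checked, finds nothing changed, and keeps its cache.

The edit dirties: A1, A2, A3, A5, B6, C5, C8, D2, D4, D8, E12, F8, H10.
9 formula cells run: A1, A2, A3, A5, B6, C8, D4, D8, F8.
Cache hits after checking: C5, D2, E12, H10.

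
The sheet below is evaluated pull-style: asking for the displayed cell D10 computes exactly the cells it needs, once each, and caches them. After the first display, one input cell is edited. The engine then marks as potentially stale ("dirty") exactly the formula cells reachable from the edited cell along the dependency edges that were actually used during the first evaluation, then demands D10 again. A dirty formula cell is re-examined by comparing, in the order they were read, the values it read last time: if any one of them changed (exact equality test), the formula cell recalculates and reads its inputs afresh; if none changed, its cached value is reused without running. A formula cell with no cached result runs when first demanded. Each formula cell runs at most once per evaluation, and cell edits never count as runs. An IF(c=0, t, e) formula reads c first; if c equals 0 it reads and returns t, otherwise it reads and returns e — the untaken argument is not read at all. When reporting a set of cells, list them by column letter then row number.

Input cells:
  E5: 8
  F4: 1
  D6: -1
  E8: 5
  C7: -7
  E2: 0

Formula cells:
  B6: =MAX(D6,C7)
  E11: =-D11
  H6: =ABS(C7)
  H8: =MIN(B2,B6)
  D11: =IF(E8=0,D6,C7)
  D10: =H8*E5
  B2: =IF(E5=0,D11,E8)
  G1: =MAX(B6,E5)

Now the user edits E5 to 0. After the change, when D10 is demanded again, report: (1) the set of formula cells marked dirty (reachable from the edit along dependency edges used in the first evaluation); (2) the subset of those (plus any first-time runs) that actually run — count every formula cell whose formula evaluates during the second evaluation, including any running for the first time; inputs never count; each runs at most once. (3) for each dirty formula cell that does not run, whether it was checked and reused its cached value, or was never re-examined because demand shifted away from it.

The edit dirties: B2, D10, H8.
4 formula cells run: B2, D10, D11, H8.
No dirty formula cell escaped a run.
Note the branch switch — D11 had no cache and runs now for the first time.

First demand of the output computes:
  B2 = IF(E5=0: E5=8 -> else branch E8) = 5
  B6 = MAX(-1, -7) = -1
  H8 = MIN(5, -1) = -1
  D10 = -1 * 8 = -8

After the edit, cleaning proceeds:
  D11: had never run; runs now, result -7.
  B2: a read changed (E5 8->0) — executes, giving -7.
  H8: a read changed (B2 5->-7) — executes, giving -7.
  D10: a read changed (H8 -1->-7; E5 8->0) — executes, giving 0.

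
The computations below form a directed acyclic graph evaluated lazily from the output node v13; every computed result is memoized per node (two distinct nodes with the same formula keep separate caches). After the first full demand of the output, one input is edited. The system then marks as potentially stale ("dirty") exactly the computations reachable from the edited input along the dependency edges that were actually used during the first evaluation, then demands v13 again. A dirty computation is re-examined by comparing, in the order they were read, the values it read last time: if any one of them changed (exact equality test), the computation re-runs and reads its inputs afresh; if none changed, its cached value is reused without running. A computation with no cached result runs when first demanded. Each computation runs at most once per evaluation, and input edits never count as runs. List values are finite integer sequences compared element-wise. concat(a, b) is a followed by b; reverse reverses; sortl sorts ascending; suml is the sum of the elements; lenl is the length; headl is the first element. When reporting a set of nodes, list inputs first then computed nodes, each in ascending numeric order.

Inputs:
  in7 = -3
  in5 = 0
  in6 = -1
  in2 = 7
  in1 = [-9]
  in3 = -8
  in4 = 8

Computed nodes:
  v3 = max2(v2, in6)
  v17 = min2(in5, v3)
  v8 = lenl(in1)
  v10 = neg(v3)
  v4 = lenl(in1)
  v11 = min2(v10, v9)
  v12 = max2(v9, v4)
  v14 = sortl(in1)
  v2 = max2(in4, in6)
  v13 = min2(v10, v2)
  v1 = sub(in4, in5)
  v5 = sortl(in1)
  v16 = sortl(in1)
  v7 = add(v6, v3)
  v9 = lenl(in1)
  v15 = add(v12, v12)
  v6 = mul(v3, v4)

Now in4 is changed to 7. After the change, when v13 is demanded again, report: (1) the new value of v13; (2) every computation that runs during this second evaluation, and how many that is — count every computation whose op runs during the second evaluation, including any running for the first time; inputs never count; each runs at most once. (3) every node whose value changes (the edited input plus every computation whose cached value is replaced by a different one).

Demanding v13 again yields -7.
4 computations run: v2, v3, v10, v13.
The nodes whose values change: in4, v2, v3, v10, v13.

First demand of the output computes:
  v2 = max2(8, -1) = 8
  v3 = max2(8, -1) = 8
  v10 = neg(8) = -8
  v13 = min2(-8, 8) = -8

After the edit, cleaning proceeds:
  v2: a read changed (in4 8->7) — executes, giving 7.
  v3: a read changed (v2 8->7) — executes, giving 7.
  v10: a read changed (v3 8->7) — executes, giving -7.
  v13: a read changed (v10 -8->-7; v2 8->7) — executes, giving -7.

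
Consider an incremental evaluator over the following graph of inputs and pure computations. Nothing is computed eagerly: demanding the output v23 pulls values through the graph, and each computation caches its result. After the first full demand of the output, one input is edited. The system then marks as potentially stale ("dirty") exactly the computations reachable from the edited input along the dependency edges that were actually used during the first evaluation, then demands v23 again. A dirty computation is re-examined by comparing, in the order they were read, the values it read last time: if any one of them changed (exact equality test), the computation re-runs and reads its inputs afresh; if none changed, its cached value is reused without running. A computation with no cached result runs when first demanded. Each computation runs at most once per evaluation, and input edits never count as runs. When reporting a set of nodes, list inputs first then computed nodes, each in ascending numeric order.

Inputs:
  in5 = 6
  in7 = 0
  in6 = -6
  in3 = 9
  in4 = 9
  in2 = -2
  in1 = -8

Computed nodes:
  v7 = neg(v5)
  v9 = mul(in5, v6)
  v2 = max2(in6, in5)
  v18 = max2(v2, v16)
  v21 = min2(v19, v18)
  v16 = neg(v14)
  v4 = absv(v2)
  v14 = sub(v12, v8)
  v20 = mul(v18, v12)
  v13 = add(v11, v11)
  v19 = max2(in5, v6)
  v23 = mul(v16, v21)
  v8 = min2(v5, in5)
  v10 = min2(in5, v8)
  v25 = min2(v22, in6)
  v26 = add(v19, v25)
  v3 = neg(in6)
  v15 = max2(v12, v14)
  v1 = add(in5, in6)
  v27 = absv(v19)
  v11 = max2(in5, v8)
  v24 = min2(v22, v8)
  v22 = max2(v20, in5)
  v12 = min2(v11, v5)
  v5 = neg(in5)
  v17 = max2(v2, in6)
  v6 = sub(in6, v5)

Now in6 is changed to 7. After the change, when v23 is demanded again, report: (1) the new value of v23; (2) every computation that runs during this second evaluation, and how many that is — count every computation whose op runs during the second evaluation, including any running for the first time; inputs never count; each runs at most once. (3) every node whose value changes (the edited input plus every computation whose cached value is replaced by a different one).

Initial pass — values computed on the first demand:
  v2 = max2(-6, 6) = 6
  v5 = neg(6) = -6
  v6 = sub(-6, -6) = 0
  v8 = min2(-6, 6) = -6
  v11 = max2(6, -6) = 6
  v12 = min2(6, -6) = -6
  v14 = sub(-6, -6) = 0
  v16 = neg(0) = 0
  v18 = max2(6, 0) = 6
  v19 = max2(6, 0) = 6
  v21 = min2(6, 6) = 6
  v23 = mul(0, 6) = 0

Second demand — change propagation:
  v2: re-runs because in6 -6->7; new result 7.
  v6: re-runs because in6 -6->7; new result 13.
  v18: re-runs because v2 6->7; new result 7.
  v19: re-runs because v6 0->13; new result 13.
  v21: re-runs because v19 6->13; v18 6->7; new result 7.
  v23: re-runs because v21 6->7; new result 0 (unchanged).

v23 now evaluates to 0.
Run set: v2, v6, v18, v19, v21, v23 (6 run).
Changed values: in6, v2, v6, v18, v19, v21.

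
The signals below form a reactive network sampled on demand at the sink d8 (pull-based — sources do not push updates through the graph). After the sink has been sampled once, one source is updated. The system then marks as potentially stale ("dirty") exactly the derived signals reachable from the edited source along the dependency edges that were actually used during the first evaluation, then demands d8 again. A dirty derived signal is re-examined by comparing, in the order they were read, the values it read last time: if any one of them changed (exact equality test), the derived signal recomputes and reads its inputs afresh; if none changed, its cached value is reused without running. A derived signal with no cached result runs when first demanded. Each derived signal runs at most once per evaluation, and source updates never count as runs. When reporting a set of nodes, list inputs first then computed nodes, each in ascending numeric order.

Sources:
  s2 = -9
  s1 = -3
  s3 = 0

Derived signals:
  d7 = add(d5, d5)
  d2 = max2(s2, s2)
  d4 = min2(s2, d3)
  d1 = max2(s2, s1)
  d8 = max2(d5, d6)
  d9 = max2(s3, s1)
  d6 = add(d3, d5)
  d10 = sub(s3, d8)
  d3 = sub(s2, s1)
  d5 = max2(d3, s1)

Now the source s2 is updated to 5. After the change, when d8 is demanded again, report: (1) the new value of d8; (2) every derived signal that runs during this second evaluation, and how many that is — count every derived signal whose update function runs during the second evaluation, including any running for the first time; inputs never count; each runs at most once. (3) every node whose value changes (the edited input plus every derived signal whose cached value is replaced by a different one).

Initial pass — values computed on the first demand:
  d3 = sub(-9, -3) = -6
  d5 = max2(-6, -3) = -3
  d6 = add(-6, -3) = -9
  d8 = max2(-3, -9) = -3

Second demand — change propagation:
  d3: re-runs because s2 -9->5; new result 8.
  d5: re-runs because d3 -6->8; new result 8.
  d6: re-runs because d3 -6->8; d5 -3->8; new result 16.
  d8: re-runs because d5 -3->8; d6 -9->16; new result 16.

d8 now evaluates to 16.
Run set: d3, d5, d6, d8 (4 run).
Changed values: s2, d3, d5, d6, d8.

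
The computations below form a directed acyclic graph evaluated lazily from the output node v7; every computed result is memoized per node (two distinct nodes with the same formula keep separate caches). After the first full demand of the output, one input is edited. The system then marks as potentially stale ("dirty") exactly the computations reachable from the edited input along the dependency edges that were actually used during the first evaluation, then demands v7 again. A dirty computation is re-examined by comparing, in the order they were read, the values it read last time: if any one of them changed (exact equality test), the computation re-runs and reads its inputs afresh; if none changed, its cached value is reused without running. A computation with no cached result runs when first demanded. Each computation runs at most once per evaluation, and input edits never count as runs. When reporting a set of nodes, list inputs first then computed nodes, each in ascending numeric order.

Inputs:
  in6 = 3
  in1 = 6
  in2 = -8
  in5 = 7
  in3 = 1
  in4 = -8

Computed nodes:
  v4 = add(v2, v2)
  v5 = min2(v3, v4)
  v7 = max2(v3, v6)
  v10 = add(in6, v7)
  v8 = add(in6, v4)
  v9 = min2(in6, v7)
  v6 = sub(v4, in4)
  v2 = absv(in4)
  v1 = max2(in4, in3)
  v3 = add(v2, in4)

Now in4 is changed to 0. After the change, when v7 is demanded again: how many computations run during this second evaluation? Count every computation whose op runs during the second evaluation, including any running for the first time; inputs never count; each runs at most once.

First demand of the output computes:
  v2 = absv(-8) = 8
  v3 = add(8, -8) = 0
  v4 = add(8, 8) = 16
  v6 = sub(16, -8) = 24
  v7 = max2(0, 24) = 24

After the edit, cleaning proceeds:
  v2: a read changed (in4 -8->0) — executes, giving 0.
  v3: a read changed (v2 8->0; in4 -8->0) — executes, giving 0 — identical to its old value.
  v4: a read changed (v2 8->0; v2 8->0) — executes, giving 0.
  v6: a read changed (v4 16->0; in4 -8->0) — executes, giving 0.
  v7: a read changed (v6 24->0) — executes, giving 0.

5 computations run: v2, v3, v4, v6, v7.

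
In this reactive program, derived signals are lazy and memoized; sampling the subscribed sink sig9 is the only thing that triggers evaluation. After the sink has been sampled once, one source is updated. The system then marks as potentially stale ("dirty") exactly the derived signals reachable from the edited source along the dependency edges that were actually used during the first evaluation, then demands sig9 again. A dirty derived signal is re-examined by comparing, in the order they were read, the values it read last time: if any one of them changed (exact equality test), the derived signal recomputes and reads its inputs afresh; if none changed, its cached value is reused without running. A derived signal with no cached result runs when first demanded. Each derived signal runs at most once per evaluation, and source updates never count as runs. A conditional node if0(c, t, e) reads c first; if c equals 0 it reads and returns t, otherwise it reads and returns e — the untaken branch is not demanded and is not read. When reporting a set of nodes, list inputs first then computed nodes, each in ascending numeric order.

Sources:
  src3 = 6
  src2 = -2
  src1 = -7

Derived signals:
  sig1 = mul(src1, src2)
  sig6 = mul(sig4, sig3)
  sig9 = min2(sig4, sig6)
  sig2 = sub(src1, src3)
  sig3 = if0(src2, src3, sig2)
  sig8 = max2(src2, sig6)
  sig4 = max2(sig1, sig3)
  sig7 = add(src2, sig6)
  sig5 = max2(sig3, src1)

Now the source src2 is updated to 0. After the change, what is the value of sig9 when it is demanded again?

First demand of the output computes:
  sig1 = mul(-7, -2) = 14
  sig2 = sub(-7, 6) = -13
  sig3 = if0(src2=-2 -> else branch sig2) = -13
  sig4 = max2(14, -13) = 14
  sig6 = mul(14, -13) = -182
  sig9 = min2(14, -182) = -182

After the edit, cleaning proceeds:
  sig1: a read changed (src2 -2->0) — executes, giving 0.
  sig3: a read changed (src2 -2->0) — executes, giving 6.
  sig4: a read changed (sig1 14->0; sig3 -13->6) — executes, giving 6.
  sig6: a read changed (sig4 14->6; sig3 -13->6) — executes, giving 36.
  sig9: a read changed (sig4 14->6; sig6 -182->36) — executes, giving 6.

Demanding sig9 again yields 6.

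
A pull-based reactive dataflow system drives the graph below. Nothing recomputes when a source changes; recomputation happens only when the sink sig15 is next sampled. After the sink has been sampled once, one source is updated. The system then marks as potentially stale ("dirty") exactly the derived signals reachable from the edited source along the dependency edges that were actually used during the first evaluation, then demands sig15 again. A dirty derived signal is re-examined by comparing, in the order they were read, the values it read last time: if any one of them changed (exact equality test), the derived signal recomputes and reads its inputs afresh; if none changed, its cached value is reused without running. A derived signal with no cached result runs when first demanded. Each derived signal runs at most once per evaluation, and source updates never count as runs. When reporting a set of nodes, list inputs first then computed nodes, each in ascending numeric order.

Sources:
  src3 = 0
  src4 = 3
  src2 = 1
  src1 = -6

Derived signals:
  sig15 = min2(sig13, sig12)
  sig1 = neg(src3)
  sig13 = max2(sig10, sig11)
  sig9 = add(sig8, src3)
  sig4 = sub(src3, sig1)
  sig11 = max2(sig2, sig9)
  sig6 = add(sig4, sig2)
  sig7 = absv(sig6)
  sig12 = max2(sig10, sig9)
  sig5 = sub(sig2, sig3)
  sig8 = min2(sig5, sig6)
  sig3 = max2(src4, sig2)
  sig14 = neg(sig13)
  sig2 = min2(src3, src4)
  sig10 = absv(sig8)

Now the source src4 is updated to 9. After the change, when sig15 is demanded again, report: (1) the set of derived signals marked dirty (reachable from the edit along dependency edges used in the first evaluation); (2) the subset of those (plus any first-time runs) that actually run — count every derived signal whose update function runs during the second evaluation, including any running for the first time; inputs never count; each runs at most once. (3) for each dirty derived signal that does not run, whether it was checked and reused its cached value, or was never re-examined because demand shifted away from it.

First evaluation (everything demanded from the output):
  sig1 = neg(0) = 0
  sig2 = min2(0, 3) = 0
  sig3 = max2(3, 0) = 3
  sig4 = sub(0, 0) = 0
  sig5 = sub(0, 3) = -3
  sig6 = add(0, 0) = 0
  sig8 = min2(-3, 0) = -3
  sig9 = add(-3, 0) = -3
  sig10 = absv(-3) = 3
  sig11 = max2(0, -3) = 0
  sig12 = max2(3, -3) = 3
  sig13 = max2(3, 0) = 3
  sig15 = min2(3, 3) = 3

Propagation after the edit:
  sig2: runs — src4 3->9; result 0 (same value as before).
  sig3: runs — src4 3->9; result 9.
  sig5: runs — sig3 3->9; result -9.
  sig6: checked — values it read are unchanged (sig4 unchanged, sig2 unchanged); reused cached 0 without running.
  sig8: runs — sig5 -3->-9; result -9.
  sig9: runs — sig8 -3->-9; result -9.
  sig10: runs — sig8 -3->-9; result 9.
  sig11: runs — sig9 -3->-9; result 0 (same value as before).
  sig12: runs — sig10 3->9; sig9 -3->-9; result 9.
  sig13: runs — sig10 3->9; result 9.
  sig15: runs — sig13 3->9; sig12 3->9; result 9.

Key observation: the cutoff stops propagation at sig6 — its inputs' values are unchanged, so it reuses its cache.

Marked dirty: sig2, sig3, sig5, sig6, sig8, sig9, sig10, sig11, sig12, sig13, sig15.
Derived signals that run: sig2, sig3, sig5, sig8, sig9, sig10, sig11, sig12, sig13, sig15 — 10 in total.
Checked but reused from cache: sig6.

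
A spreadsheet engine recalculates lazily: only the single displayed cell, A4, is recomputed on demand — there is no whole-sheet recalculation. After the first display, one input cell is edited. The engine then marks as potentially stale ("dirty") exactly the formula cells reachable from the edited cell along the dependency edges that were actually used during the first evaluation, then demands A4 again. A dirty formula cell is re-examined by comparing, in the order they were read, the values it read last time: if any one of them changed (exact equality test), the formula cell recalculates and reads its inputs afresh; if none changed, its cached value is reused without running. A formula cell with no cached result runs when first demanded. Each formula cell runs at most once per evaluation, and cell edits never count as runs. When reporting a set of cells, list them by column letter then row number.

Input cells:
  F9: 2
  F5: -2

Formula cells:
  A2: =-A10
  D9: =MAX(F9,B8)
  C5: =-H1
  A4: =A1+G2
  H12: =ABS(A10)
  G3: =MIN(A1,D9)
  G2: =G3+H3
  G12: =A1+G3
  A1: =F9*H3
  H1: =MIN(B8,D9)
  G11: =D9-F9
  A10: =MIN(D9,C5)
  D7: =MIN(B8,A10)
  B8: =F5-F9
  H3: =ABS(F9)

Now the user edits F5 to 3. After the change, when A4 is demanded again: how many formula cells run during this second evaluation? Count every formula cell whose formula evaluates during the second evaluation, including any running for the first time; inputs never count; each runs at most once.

First evaluation (everything demanded from the output):
  B8 = -2 - 2 = -4
  D9 = MAX(2, -4) = 2
  H3 = ABS(2) = 2
  A1 = 2 * 2 = 4
  G3 = MIN(4, 2) = 2
  G2 = 2 + 2 = 4
  A4 = 4 + 4 = 8

Propagation after the edit:
  B8: runs — F5 -2->3; result 1.
  D9: runs — B8 -4->1; result 2 (same value as before).
  G3: checked — values it read are unchanged (A1 unchanged, D9 unchanged); reused cached 2 without running.
  G2: checked — values it read are unchanged (G3 unchanged, H3 unchanged); reused cached 4 without running.
  A4: checked — values it read are unchanged (A1 unchanged, G2 unchanged); reused cached 8 without running.

Key observation: the change is absorbed at D9 — it re-runs but produces the same value, and the output's value is unchanged.

Formula cells that run: B8, D9 — 2 in total.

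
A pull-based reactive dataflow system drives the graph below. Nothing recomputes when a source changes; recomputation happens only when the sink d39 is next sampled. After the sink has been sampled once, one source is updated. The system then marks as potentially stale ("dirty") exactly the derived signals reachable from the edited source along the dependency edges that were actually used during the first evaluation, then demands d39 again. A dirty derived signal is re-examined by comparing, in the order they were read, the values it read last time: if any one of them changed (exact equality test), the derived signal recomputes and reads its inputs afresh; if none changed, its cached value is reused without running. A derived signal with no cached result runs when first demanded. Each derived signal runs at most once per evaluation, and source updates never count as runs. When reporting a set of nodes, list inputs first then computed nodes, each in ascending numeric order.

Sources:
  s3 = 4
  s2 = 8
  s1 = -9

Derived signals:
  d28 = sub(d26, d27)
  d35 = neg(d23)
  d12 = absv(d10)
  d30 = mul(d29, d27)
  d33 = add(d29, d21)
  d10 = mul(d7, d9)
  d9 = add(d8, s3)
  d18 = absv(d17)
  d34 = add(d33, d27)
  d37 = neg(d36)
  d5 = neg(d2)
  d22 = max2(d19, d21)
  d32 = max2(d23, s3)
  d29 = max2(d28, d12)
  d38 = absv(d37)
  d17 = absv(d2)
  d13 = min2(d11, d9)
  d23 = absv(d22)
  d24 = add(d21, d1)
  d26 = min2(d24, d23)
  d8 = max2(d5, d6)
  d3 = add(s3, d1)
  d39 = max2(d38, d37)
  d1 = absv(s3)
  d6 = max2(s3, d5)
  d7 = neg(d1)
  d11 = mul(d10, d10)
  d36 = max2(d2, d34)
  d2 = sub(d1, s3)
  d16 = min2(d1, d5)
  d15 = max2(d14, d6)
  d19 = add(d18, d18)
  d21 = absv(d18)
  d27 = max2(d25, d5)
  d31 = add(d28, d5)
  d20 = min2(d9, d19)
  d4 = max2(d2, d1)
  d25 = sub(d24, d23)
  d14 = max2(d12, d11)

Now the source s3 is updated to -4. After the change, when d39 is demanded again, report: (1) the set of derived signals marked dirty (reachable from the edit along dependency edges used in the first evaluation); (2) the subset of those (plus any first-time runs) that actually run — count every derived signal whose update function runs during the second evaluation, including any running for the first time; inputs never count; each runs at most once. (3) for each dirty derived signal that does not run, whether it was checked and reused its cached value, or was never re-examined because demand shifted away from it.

Marked dirty: d1, d2, d5, d6, d7, d8, d9, d10, d12, d17, d18, d19, d21, d22, d23, d24, d25, d26, d27, d28, d29, d33, d34, d36, d37, d38, d39.
Derived signals that run: d1, d2, d5, d6, d8, d9, d10, d12, d17, d18, d19, d21, d22, d23, d24, d25, d26, d27, d28, d29, d33, d34, d36 — 23 in total.
Checked but reused from cache: d7, d37, d38, d39.
Key observation: the cutoff stops propagation at d7 — its inputs' values are unchanged, so it reuses its cache.

First evaluation (everything demanded from the output):
  d1 = absv(4) = 4
  d2 = sub(4, 4) = 0
  d5 = neg(0) = 0
  d6 = max2(4, 0) = 4
  d7 = neg(4) = -4
  d8 = max2(0, 4) = 4
  d9 = add(4, 4) = 8
  d10 = mul(-4, 8) = -32
  d12 = absv(-32) = 32
  d17 = absv(0) = 0
  d18 = absv(0) = 0
  d19 = add(0, 0) = 0
  d21 = absv(0) = 0
  d22 = max2(0, 0) = 0
  d23 = absv(0) = 0
  d24 = add(0, 4) = 4
  d25 = sub(4, 0) = 4
  d26 = min2(4, 0) = 0
  d27 = max2(4, 0) = 4
  d28 = sub(0, 4) = -4
  d29 = max2(-4, 32) = 32
  d33 = add(32, 0) = 32
  d34 = add(32, 4) = 36
  d36 = max2(0, 36) = 36
  d37 = neg(36) = -36
  d38 = absv(-36) = 36
  d39 = max2(36, -36) = 36

Propagation after the edit:
  d1: runs — s3 4->-4; result 4 (same value as before).
  d2: runs — s3 4->-4; result 8.
  d5: runs — d2 0->8; result -8.
  d6: runs — s3 4->-4; d5 0->-8; result -4.
  d7: checked — values it read are unchanged (d1 unchanged); reused cached -4 without running.
  d8: runs — d5 0->-8; d6 4->-4; result -4.
  d9: runs — d8 4->-4; s3 4->-4; result -8.
  d10: runs — d9 8->-8; result 32.
  d12: runs — d10 -32->32; result 32 (same value as before).
  d17: runs — d2 0->8; result 8.
  d18: runs — d17 0->8; result 8.
  d19: runs — d18 0->8; d18 0->8; result 16.
  d21: runs — d18 0->8; result 8.
  d22: runs — d19 0->16; d21 0->8; result 16.
  d23: runs — d22 0->16; result 16.
  d24: runs — d21 0->8; result 12.
  d25: runs — d24 4->12; d23 0->16; result -4.
  d26: runs — d24 4->12; d23 0->16; result 12.
  d27: runs — d25 4->-4; d5 0->-8; result -4.
  d28: runs — d26 0->12; d27 4->-4; result 16.
  d29: runs — d28 -4->16; result 32 (same value as before).
  d33: runs — d21 0->8; result 40.
  d34: runs — d33 32->40; d27 4->-4; result 36 (same value as before).
  d36: runs — d2 0->8; result 36 (same value as before).
  d37: checked — values it read are unchanged (d36 unchanged); reused cached -36 without running.
  d38: checked — values it read are unchanged (d37 unchanged); reused cached 36 without running.
  d39: checked — values it read are unchanged (d38 unchanged, d37 unchanged); reused cached 36 without running.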